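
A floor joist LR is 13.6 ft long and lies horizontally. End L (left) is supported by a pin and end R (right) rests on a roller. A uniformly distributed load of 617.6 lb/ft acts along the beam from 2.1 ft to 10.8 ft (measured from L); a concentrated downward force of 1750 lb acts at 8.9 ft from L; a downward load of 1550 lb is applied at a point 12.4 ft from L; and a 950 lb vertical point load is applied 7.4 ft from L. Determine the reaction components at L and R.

L_x = 0, L_y = 3999 lb, R_y = 5624 lb

Resultant of the distributed load: 617.6 × 8.7 = 5373.12 lb at 6.45 ft from L.
ΣM about L: R_y·13.6 − (617.6·8.7)·6.45 − 1750·8.9 − 1550·12.4 − 950·7.4 = 0 → R_y = 76481.624/13.6 = 5623.65 ≈ 5624 lb.
ΣF_y = 0: L_y + 5623.65 − 617.6·8.7 − 1750 − 1550 − 950 = 0 → L_y = 3999 lb.
ΣF_x = 0: no horizontal applied forces, so L_x = 0.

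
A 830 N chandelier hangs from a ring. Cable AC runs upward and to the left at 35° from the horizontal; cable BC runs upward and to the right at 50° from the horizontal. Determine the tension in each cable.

ΣF_x = 0: −T_AC·cos35° + T_BC·cos50° = 0 → T_BC = 1.27437·T_AC.
ΣF_y = 0: T_AC·sin35° + T_BC·sin50° = 830.
Substitute: T_AC·(0.573576 + 1.27437·0.766044) = 830 → T_AC = 535.553 ≈ 535.6 N.
Then T_BC = 1.27437 × 535.553 = 682.5 N.

T_AC = 535.6 N, T_BC = 682.5 N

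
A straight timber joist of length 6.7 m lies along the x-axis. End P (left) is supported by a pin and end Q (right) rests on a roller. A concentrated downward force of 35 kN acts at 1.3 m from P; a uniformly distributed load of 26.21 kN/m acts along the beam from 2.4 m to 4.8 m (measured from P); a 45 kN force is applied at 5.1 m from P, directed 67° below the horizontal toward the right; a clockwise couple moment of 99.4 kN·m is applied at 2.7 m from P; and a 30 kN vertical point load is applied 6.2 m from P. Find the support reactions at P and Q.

Resultant of the distributed load: 26.21 × 2.4 = 62.904 kN at 3.6 m from P.
Taking moments about P: Q_y·6.7 − 35·1.3 − (26.21·2.4)·3.6 − 45·sin67°·5.1 − 99.4 − 30·6.2 = 0 → Q_y = 768.61/6.7 = 114.718 ≈ 114.7 kN.
ΣF_y = 0: P_y + 114.718 − 35 − 26.21·2.4 − 45·sin67° − 30 = 0 → P_y = 54.61 kN.
ΣF_x = 0: P_x + 45·cos67° = 0 → P_x = -17.58 kN.

P_x = -17.58 kN, P_y = 54.61 kN, Q_y = 114.7 kN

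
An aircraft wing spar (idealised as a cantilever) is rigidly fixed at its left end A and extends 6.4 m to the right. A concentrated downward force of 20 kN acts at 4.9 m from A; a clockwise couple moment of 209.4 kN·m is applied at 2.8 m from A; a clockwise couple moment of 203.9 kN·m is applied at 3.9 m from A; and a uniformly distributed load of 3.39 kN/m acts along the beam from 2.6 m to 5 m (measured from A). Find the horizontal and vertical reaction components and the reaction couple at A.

A_x = 0, A_y = 28.14 kN, M_A = 542.2 kN·m

Resultant of the distributed load: 3.39 × 2.4 = 8.136 kN at 3.8 m from A.
ΣF_x = 0: A_x = 0.
ΣF_y = 0: A_y − 20 − 3.39·2.4 = 0 → A_y = 28.14 kN.
ΣM about A: M_A − 20·4.9 − 209.4 − 203.9 − (3.39·2.4)·3.8 = 0 → M_A = 542.2 kN·m.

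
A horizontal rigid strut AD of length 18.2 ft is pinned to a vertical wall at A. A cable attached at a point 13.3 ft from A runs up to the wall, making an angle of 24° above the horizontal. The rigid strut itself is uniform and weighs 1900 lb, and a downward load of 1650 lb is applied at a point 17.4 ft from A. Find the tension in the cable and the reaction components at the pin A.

T = 8503 lb, A_x = 7768 lb, A_y = 91.35 lb

ΣM about A: T·sin24°·13.3 − 1900·9.1 − 1650·17.4 = 0 → T = 46000/(13.3·0.406737) = 8503.4 ≈ 8503 lb.
ΣF_x = 0: A_x − T·cos24° = 0 → A_x = 8503.4 × 0.913545 = 7768 lb.
ΣF_y = 0: A_y + T·sin24° − 1900 − 1650 = 0 → A_y = 3550 − 8503.4 × 0.406737 = 91.35 lb.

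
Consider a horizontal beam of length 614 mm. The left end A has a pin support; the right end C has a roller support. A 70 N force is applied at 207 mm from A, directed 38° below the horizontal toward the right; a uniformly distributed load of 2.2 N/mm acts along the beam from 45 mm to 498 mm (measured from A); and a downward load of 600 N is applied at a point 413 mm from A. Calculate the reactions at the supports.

A_x = -55.16 N, A_y = 780.9 N, C_y = 858.8 N

Resultant of the distributed load: 2.2 × 453 = 996.6 N at 271.5 mm from A.
Taking moments about A: C_y·614 − 70·sin38°·207 − (2.2·453)·271.5 − 600·413 = 0 → C_y = 527298/614 = 858.792 ≈ 858.8 N.
ΣF_y = 0: A_y + 858.792 − 70·sin38° − 2.2·453 − 600 = 0 → A_y = 780.9 N.
ΣF_x = 0: A_x + 70·cos38° = 0 → A_x = -55.16 N.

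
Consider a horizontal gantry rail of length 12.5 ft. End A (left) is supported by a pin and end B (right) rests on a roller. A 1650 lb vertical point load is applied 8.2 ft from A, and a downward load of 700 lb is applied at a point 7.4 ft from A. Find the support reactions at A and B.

Moments about A: B_y·12.5 − 1650·8.2 − 700·7.4 = 0 → B_y = 18710/12.5 = 1496.8 ≈ 1497 lb.
ΣF_y = 0: A_y + 1496.8 − 1650 − 700 = 0 → A_y = 853.2 lb.
ΣF_x = 0: no horizontal applied forces, so A_x = 0.

A_x = 0, A_y = 853.2 lb, B_y = 1497 lb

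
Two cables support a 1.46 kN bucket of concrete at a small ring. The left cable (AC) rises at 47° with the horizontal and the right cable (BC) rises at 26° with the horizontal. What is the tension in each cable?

ΣF_x = 0: −T_AC·cos47° + T_BC·cos26° = 0 → T_BC = 0.758793·T_AC.
ΣF_y = 0: T_AC·sin47° + T_BC·sin26° = 1.46.
Substitute: T_AC·(0.731354 + 0.758793·0.438371) = 1.46 → T_AC = 1.3722 ≈ 1.372 kN.
Then T_BC = 0.758793 × 1.3722 = 1.041 kN.

T_AC = 1.372 kN, T_BC = 1.041 kN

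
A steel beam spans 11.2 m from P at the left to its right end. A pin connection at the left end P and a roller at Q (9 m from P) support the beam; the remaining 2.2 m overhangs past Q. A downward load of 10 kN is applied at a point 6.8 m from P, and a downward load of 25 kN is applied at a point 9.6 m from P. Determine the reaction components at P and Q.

P_x = 0, P_y = 0.7778 kN, Q_y = 34.22 kN

Taking moments about P: Q_y·9 − 10·6.8 − 25·9.6 = 0 → Q_y = 308/9 = 34.2222 ≈ 34.22 kN.
ΣF_y = 0: P_y + 34.2222 − 10 − 25 = 0 → P_y = 0.7778 kN.
ΣF_x = 0: no horizontal applied forces, so P_x = 0.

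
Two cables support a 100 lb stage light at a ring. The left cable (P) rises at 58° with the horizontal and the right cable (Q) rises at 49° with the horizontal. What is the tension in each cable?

ΣF_x = 0: −T_P·cos58° + T_Q·cos49° = 0 → T_Q = 0.807731·T_P.
ΣF_y = 0: T_P·sin58° + T_Q·sin49° = 100.
Substitute: T_P·(0.848048 + 0.807731·0.75471) = 100 → T_P = 68.6035 ≈ 68.60 lb.
Then T_Q = 0.807731 × 68.6035 = 55.41 lb.

T_P = 68.60 lb, T_Q = 55.41 lb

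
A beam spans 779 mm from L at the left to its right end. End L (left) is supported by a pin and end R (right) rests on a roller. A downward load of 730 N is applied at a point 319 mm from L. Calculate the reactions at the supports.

L_x = 0, L_y = 431.1 N, R_y = 298.9 N

ΣM about L: R_y·779 − 730·319 = 0 → R_y = 232870/779 = 298.935 ≈ 298.9 N.
ΣF_y = 0: L_y + 298.935 − 730 = 0 → L_y = 431.1 N.
ΣF_x = 0: no horizontal applied forces, so L_x = 0.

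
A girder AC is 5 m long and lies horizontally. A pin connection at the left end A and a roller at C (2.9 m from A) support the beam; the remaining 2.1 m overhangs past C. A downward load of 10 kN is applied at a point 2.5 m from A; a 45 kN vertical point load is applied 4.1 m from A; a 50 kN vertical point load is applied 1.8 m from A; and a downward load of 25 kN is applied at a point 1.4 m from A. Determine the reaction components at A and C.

ΣM about A: C_y·2.9 − 10·2.5 − 45·4.1 − 50·1.8 − 25·1.4 = 0 → C_y = 334.5/2.9 = 115.345 ≈ 115.3 kN.
ΣF_y = 0: A_y + 115.345 − 10 − 45 − 50 − 25 = 0 → A_y = 14.66 kN.
ΣF_x = 0: no horizontal applied forces, so A_x = 0.

A_x = 0, A_y = 14.66 kN, C_y = 115.3 kN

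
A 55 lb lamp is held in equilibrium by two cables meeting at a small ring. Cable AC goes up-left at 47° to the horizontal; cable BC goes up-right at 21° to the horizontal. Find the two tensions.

ΣF_x = 0: −T_AC·cos47° + T_BC·cos21° = 0 → T_BC = 0.730519·T_AC.
ΣF_y = 0: T_AC·sin47° + T_BC·sin21° = 55.
Substitute: T_AC·(0.731354 + 0.730519·0.358368) = 55 → T_AC = 55.3794 ≈ 55.38 lb.
Then T_BC = 0.730519 × 55.3794 = 40.46 lb.

T_AC = 55.38 lb, T_BC = 40.46 lb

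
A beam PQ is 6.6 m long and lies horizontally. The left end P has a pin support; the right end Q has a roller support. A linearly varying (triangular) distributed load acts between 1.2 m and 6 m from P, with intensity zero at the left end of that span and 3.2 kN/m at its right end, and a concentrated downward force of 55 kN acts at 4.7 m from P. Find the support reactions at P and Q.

Resultant of the triangular load: ½ × 3.2 × 4.8 = 7.68 kN, acting at 4.4 m from P (one-third of the span from the peak).
ΣM about P: Q_y·6.6 − (½·3.2·4.8)·4.4 − 55·4.7 = 0 → Q_y = 292.292/6.6 = 44.2867 ≈ 44.29 kN.
ΣF_y = 0: P_y + 44.2867 − ½·3.2·4.8 − 55 = 0 → P_y = 18.39 kN.
ΣF_x = 0: no horizontal applied forces, so P_x = 0.

P_x = 0, P_y = 18.39 kN, Q_y = 44.29 kN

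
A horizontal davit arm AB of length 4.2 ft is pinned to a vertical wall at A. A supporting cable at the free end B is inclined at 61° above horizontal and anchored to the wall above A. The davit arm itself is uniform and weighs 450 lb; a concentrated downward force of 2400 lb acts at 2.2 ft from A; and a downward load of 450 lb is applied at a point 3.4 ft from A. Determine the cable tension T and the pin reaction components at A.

ΣM about A: T·sin61°·4.2 − 450·2.1 − 2400·2.2 − 450·3.4 = 0 → T = 7755/(4.2·0.87462) = 2111.12 ≈ 2111 lb.
ΣF_x = 0: A_x − T·cos61° = 0 → A_x = 2111.12 × 0.48481 = 1023 lb.
ΣF_y = 0: A_y + T·sin61° − 450 − 2400 − 450 = 0 → A_y = 3300 − 2111.12 × 0.87462 = 1454 lb.

T = 2111 lb, A_x = 1023 lb, A_y = 1454 lb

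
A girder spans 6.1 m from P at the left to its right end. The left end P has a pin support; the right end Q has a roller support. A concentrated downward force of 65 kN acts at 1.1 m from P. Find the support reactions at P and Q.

P_x = 0, P_y = 53.28 kN, Q_y = 11.72 kN

ΣM about P: Q_y·6.1 − 65·1.1 = 0 → Q_y = 71.5/6.1 = 11.7213 ≈ 11.72 kN.
ΣF_y = 0: P_y + 11.7213 − 65 = 0 → P_y = 53.28 kN.
ΣF_x = 0: no horizontal applied forces, so P_x = 0.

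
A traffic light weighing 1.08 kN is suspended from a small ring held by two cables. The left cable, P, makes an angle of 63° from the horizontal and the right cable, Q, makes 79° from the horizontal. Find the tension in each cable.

T_P = 0.3347 kN, T_Q = 0.7964 kN

ΣF_x = 0: −T_P·cos63° + T_Q·cos79° = 0 → T_Q = 2.37929·T_P.
ΣF_y = 0: T_P·sin63° + T_Q·sin79° = 1.08.
Substitute: T_P·(0.891007 + 2.37929·0.981627) = 1.08 → T_P = 0.334719 ≈ 0.3347 kN.
Then T_Q = 2.37929 × 0.334719 = 0.7964 kN.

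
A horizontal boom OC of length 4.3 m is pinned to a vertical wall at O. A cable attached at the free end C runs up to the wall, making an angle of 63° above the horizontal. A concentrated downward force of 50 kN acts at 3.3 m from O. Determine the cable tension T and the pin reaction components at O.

ΣM about O: T·sin63°·4.3 − 50·3.3 = 0 → T = 165/(4.3·0.891007) = 43.066 ≈ 43.07 kN.
ΣF_x = 0: O_x − T·cos63° = 0 → O_x = 43.066 × 0.45399 = 19.55 kN.
ΣF_y = 0: O_y + T·sin63° − 50 = 0 → O_y = 50 − 43.066 × 0.891007 = 11.63 kN.

T = 43.07 kN, O_x = 19.55 kN, O_y = 11.63 kN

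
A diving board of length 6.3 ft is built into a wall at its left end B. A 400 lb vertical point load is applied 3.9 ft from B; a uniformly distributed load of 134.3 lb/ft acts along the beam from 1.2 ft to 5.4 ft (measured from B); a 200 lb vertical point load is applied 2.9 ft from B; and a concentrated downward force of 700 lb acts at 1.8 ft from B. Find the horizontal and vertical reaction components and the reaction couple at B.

Resultant of the distributed load: 134.3 × 4.2 = 564.06 lb at 3.3 ft from B.
ΣF_x = 0: B_x = 0.
ΣF_y = 0: B_y − 400 − 134.3·4.2 − 200 − 700 = 0 → B_y = 1864 lb.
ΣM about B: M_B − 400·3.9 − (134.3·4.2)·3.3 − 200·2.9 − 700·1.8 = 0 → M_B = 5261 lb·ft.

B_x = 0, B_y = 1864 lb, M_B = 5261 lb·ft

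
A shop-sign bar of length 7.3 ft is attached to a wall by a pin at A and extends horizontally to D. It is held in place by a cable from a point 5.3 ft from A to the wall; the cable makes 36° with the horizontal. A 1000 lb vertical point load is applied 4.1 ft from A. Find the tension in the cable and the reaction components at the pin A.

T = 1316 lb, A_x = 1065 lb, A_y = 226.4 lb

ΣM about A: T·sin36°·5.3 − 1000·4.1 = 0 → T = 4100/(5.3·0.587785) = 1316.1 ≈ 1316 lb.
ΣF_x = 0: A_x − T·cos36° = 0 → A_x = 1316.1 × 0.809017 = 1065 lb.
ΣF_y = 0: A_y + T·sin36° − 1000 = 0 → A_y = 1000 − 1316.1 × 0.587785 = 226.4 lb.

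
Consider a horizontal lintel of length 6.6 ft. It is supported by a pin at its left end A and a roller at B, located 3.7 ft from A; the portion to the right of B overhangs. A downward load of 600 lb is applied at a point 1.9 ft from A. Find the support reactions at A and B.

ΣM about A: B_y·3.7 − 600·1.9 = 0 → B_y = 1140/3.7 = 308.108 ≈ 308.1 lb.
ΣF_y = 0: A_y + 308.108 − 600 = 0 → A_y = 291.9 lb.
ΣF_x = 0: no horizontal applied forces, so A_x = 0.

A_x = 0, A_y = 291.9 lb, B_y = 308.1 lb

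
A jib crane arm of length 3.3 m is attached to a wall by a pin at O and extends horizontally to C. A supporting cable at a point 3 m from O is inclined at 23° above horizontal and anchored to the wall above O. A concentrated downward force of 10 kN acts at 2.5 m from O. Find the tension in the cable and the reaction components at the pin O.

T = 21.33 kN, O_x = 19.63 kN, O_y = 1.667 kN

ΣM about O: T·sin23°·3 − 10·2.5 = 0 → T = 25/(3·0.390731) = 21.3275 ≈ 21.33 kN.
ΣF_x = 0: O_x − T·cos23° = 0 → O_x = 21.3275 × 0.920505 = 19.63 kN.
ΣF_y = 0: O_y + T·sin23° − 10 = 0 → O_y = 10 − 21.3275 × 0.390731 = 1.667 kN.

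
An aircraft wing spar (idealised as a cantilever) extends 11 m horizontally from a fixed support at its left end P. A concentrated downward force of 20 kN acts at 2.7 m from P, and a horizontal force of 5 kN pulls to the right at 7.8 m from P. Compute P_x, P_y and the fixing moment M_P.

ΣF_x = 0: P_x + 5 = 0 → P_x = -5.000 kN.
ΣF_y = 0: P_y − 20 = 0 → P_y = 20.00 kN.
ΣM about P: M_P − 20·2.7 = 0 → M_P = 54.00 kN·m.

P_x = -5.000 kN, P_y = 20.00 kN, M_P = 54.00 kN·m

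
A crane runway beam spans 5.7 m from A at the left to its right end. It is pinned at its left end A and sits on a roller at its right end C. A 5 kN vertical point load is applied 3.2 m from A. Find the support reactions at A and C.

Taking moments about A: C_y·5.7 − 5·3.2 = 0 → C_y = 16/5.7 = 2.80702 ≈ 2.807 kN.
ΣF_y = 0: A_y + 2.80702 − 5 = 0 → A_y = 2.193 kN.
ΣF_x = 0: no horizontal applied forces, so A_x = 0.

A_x = 0, A_y = 2.193 kN, C_y = 2.807 kN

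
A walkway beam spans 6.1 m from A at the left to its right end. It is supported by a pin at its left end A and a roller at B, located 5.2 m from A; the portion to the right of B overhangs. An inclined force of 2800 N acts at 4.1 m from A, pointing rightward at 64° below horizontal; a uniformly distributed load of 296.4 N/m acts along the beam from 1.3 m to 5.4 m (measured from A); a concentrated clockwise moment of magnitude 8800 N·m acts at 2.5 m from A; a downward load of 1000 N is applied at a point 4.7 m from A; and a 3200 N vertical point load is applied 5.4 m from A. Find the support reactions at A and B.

Resultant of the distributed load: 296.4 × 4.1 = 1215.24 N at 3.35 m from A.
ΣM about A: B_y·5.2 − 2800·sin64°·4.1 − (296.4·4.1)·3.35 − 8800 − 1000·4.7 − 3200·5.4 = 0 → B_y = 45169.2/5.2 = 8686.38 ≈ 8686 N.
ΣF_y = 0: A_y + 8686.38 − 2800·sin64° − 296.4·4.1 − 1000 − 3200 = 0 → A_y = -754.5 N.
ΣF_x = 0: A_x + 2800·cos64° = 0 → A_x = -1227 N.

A_x = -1227 N, A_y = -754.5 N, B_y = 8686 N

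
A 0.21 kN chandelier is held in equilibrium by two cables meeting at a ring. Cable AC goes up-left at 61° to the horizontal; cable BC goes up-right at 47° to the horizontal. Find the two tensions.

ΣF_x = 0: −T_AC·cos61° + T_BC·cos47° = 0 → T_BC = 0.710866·T_AC.
ΣF_y = 0: T_AC·sin61° + T_BC·sin47° = 0.21.
Substitute: T_AC·(0.87462 + 0.710866·0.731354) = 0.21 → T_AC = 0.15059 ≈ 0.1506 kN.
Then T_BC = 0.710866 × 0.15059 = 0.1070 kN.

T_AC = 0.1506 kN, T_BC = 0.1070 kN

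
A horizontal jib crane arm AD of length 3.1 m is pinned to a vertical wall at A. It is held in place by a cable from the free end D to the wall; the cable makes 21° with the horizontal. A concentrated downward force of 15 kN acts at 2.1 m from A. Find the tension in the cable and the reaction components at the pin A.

T = 28.35 kN, A_x = 26.47 kN, A_y = 4.839 kN

ΣM about A: T·sin21°·3.1 − 15·2.1 = 0 → T = 31.5/(3.1·0.358368) = 28.3543 ≈ 28.35 kN.
ΣF_x = 0: A_x − T·cos21° = 0 → A_x = 28.3543 × 0.93358 = 26.47 kN.
ΣF_y = 0: A_y + T·sin21° − 15 = 0 → A_y = 15 − 28.3543 × 0.358368 = 4.839 kN.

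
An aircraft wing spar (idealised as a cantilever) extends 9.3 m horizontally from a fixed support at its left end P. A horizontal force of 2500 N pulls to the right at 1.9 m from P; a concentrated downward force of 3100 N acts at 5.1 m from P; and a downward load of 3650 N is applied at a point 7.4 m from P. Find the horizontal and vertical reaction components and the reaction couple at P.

P_x = -2500 N, P_y = 6750 N, M_P = 42820 N·m

ΣF_x = 0: P_x + 2500 = 0 → P_x = -2500 N.
ΣF_y = 0: P_y − 3100 − 3650 = 0 → P_y = 6750 N.
ΣM about P: M_P − 3100·5.1 − 3650·7.4 = 0 → M_P = 42820 N·m.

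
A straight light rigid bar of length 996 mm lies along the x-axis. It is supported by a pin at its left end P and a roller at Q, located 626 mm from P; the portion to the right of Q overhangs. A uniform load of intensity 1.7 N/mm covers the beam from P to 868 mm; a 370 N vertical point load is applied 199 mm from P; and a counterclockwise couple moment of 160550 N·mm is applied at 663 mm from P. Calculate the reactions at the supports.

Resultant of the distributed load: 1.7 × 868 = 1475.6 N at 434 mm from P.
Moments about P: Q_y·626 − (1.7·868)·434 − 370·199 + 160550 = 0 → Q_y = 553490.4/626 = 884.17 ≈ 884.2 N.
ΣF_y = 0: P_y + 884.17 − 1.7·868 − 370 = 0 → P_y = 961.4 N.
ΣF_x = 0: no horizontal applied forces, so P_x = 0.

P_x = 0, P_y = 961.4 N, Q_y = 884.2 N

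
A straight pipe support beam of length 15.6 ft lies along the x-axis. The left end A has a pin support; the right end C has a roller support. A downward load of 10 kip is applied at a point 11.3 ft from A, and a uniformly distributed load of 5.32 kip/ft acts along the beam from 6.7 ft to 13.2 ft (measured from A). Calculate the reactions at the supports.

Resultant of the distributed load: 5.32 × 6.5 = 34.58 kip at 9.95 ft from A.
ΣM about A: C_y·15.6 − 10·11.3 − (5.32·6.5)·9.95 = 0 → C_y = 457.071/15.6 = 29.2994 ≈ 29.30 kip.
ΣF_y = 0: A_y + 29.2994 − 10 − 5.32·6.5 = 0 → A_y = 15.28 kip.
ΣF_x = 0: no horizontal applied forces, so A_x = 0.

A_x = 0, A_y = 15.28 kip, C_y = 29.30 kip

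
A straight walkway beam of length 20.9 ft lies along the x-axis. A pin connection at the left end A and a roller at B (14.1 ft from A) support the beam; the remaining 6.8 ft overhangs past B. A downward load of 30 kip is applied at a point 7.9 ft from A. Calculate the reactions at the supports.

ΣM about A: B_y·14.1 − 30·7.9 = 0 → B_y = 237/14.1 = 16.8085 ≈ 16.81 kip.
ΣF_y = 0: A_y + 16.8085 − 30 = 0 → A_y = 13.19 kip.
ΣF_x = 0: no horizontal applied forces, so A_x = 0.

A_x = 0, A_y = 13.19 kip, B_y = 16.81 kip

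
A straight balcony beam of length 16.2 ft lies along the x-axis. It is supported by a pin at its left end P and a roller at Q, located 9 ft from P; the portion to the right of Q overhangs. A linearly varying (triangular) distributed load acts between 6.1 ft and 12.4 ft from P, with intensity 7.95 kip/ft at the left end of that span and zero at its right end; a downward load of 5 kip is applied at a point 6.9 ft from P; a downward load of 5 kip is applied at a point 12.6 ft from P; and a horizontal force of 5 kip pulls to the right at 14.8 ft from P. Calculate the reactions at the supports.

Resultant of the triangular load: ½ × 7.95 × 6.3 = 25.0425 kip, acting at 8.2 ft from P (one-third of the span from the peak).
Moments about P: Q_y·9 − (½·7.95·6.3)·8.2 − 5·6.9 − 5·12.6 = 0 → Q_y = 302.8485/9 = 33.6498 ≈ 33.65 kip.
ΣF_y = 0: P_y + 33.6498 − ½·7.95·6.3 − 5 − 5 = 0 → P_y = 1.393 kip.
ΣF_x = 0: P_x + 5 = 0 → P_x = -5.000 kip.

P_x = -5.000 kip, P_y = 1.393 kip, Q_y = 33.65 kip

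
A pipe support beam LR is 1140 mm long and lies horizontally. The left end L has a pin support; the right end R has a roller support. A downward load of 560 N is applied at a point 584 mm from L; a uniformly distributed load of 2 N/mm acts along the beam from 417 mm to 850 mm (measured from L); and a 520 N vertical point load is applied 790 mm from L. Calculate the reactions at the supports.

L_x = 0, L_y = 817.5 N, R_y = 1128 N

Resultant of the distributed load: 2 × 433 = 866 N at 633.5 mm from L.
ΣM about L: R_y·1140 − 560·584 − (2·433)·633.5 − 520·790 = 0 → R_y = 1286451/1140 = 1128.47 ≈ 1128 N.
ΣF_y = 0: L_y + 1128.47 − 560 − 2·433 − 520 = 0 → L_y = 817.5 N.
ΣF_x = 0: no horizontal applied forces, so L_x = 0.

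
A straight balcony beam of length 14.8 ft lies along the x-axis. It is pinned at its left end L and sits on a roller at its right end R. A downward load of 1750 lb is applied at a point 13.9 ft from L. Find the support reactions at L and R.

L_x = 0, L_y = 106.4 lb, R_y = 1644 lb

ΣM about L: R_y·14.8 − 1750·13.9 = 0 → R_y = 24325/14.8 = 1643.58 ≈ 1644 lb.
ΣF_y = 0: L_y + 1643.58 − 1750 = 0 → L_y = 106.4 lb.
ΣF_x = 0: no horizontal applied forces, so L_x = 0.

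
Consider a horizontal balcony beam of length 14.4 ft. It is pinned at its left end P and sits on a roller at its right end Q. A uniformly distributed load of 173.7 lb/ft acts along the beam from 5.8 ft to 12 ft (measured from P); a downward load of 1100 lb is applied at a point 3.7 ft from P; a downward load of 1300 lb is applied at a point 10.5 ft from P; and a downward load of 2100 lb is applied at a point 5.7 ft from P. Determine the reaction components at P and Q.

Resultant of the distributed load: 173.7 × 6.2 = 1076.94 lb at 8.9 ft from P.
Taking moments about P: Q_y·14.4 − (173.7·6.2)·8.9 − 1100·3.7 − 1300·10.5 − 2100·5.7 = 0 → Q_y = 39274.766/14.4 = 2727.41 ≈ 2727 lb.
ΣF_y = 0: P_y + 2727.41 − 173.7·6.2 − 1100 − 1300 − 2100 = 0 → P_y = 2850 lb.
ΣF_x = 0: no horizontal applied forces, so P_x = 0.

P_x = 0, P_y = 2850 lb, Q_y = 2727 lb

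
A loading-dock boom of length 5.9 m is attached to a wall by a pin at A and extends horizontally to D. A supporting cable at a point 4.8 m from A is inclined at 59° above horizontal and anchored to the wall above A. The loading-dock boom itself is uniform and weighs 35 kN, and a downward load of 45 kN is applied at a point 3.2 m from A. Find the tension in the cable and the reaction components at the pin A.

T = 60.09 kN, A_x = 30.95 kN, A_y = 28.49 kN

ΣM about A: T·sin59°·4.8 − 35·2.95 − 45·3.2 = 0 → T = 247.25/(4.8·0.857167) = 60.0938 ≈ 60.09 kN.
ΣF_x = 0: A_x − T·cos59° = 0 → A_x = 60.0938 × 0.515038 = 30.95 kN.
ΣF_y = 0: A_y + T·sin59° − 35 − 45 = 0 → A_y = 80 − 60.0938 × 0.857167 = 28.49 kN.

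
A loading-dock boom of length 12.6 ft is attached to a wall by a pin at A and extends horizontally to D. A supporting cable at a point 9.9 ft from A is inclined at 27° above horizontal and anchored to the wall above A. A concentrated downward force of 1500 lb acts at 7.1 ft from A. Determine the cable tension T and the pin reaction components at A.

T = 2370 lb, A_x = 2111 lb, A_y = 424.2 lb

ΣM about A: T·sin27°·9.9 − 1500·7.1 = 0 → T = 10650/(9.9·0.45399) = 2369.56 ≈ 2370 lb.
ΣF_x = 0: A_x − T·cos27° = 0 → A_x = 2369.56 × 0.891007 = 2111 lb.
ΣF_y = 0: A_y + T·sin27° − 1500 = 0 → A_y = 1500 − 2369.56 × 0.45399 = 424.2 lb.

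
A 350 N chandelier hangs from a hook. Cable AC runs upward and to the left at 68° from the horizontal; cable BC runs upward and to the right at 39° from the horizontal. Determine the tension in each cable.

T_AC = 284.4 N, T_BC = 137.1 N

ΣF_x = 0: −T_AC·cos68° + T_BC·cos39° = 0 → T_BC = 0.482029·T_AC.
ΣF_y = 0: T_AC·sin68° + T_BC·sin39° = 350.
Substitute: T_AC·(0.927184 + 0.482029·0.62932) = 350 → T_AC = 284.429 ≈ 284.4 N.
Then T_BC = 0.482029 × 284.429 = 137.1 N.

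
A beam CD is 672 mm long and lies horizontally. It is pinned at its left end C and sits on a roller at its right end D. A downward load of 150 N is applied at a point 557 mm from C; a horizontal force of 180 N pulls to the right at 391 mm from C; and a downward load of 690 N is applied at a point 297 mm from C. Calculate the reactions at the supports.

ΣM about C: D_y·672 − 150·557 − 690·297 = 0 → D_y = 288480/672 = 429.286 ≈ 429.3 N.
ΣF_y = 0: C_y + 429.286 − 150 − 690 = 0 → C_y = 410.7 N.
ΣF_x = 0: C_x + 180 = 0 → C_x = -180.0 N.

C_x = -180.0 N, C_y = 410.7 N, D_y = 429.3 N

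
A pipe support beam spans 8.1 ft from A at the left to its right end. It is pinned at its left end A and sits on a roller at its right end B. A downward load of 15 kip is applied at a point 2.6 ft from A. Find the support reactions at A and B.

A_x = 0, A_y = 10.19 kip, B_y = 4.815 kip

Moments about A: B_y·8.1 − 15·2.6 = 0 → B_y = 39/8.1 = 4.81481 ≈ 4.815 kip.
ΣF_y = 0: A_y + 4.81481 − 15 = 0 → A_y = 10.19 kip.
ΣF_x = 0: no horizontal applied forces, so A_x = 0.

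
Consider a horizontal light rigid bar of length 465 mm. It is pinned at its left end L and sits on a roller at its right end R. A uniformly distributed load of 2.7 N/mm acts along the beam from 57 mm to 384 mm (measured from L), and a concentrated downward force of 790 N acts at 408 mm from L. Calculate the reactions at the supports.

Resultant of the distributed load: 2.7 × 327 = 882.9 N at 220.5 mm from L.
ΣM about L: R_y·465 − (2.7·327)·220.5 − 790·408 = 0 → R_y = 516999.45/465 = 1111.83 ≈ 1112 N.
ΣF_y = 0: L_y + 1111.83 − 2.7·327 − 790 = 0 → L_y = 561.1 N.
ΣF_x = 0: no horizontal applied forces, so L_x = 0.

L_x = 0, L_y = 561.1 N, R_y = 1112 N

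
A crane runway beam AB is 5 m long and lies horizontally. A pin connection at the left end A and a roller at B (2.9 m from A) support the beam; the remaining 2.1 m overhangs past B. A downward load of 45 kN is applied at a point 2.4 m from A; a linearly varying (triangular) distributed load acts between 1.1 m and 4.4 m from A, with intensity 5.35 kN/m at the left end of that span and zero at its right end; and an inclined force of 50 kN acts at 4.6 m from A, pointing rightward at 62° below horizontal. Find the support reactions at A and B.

A_x = -23.47 kN, A_y = -15.99 kN, B_y = 114.0 kN

Resultant of the triangular load: ½ × 5.35 × 3.3 = 8.8275 kN, acting at 2.2 m from A (one-third of the span from the peak).
Moments about A: B_y·2.9 − 45·2.4 − (½·5.35·3.3)·2.2 − 50·sin62°·4.6 = 0 → B_y = 330.498/2.9 = 113.965 ≈ 114.0 kN.
ΣF_y = 0: A_y + 113.965 − 45 − ½·5.35·3.3 − 50·sin62° = 0 → A_y = -15.99 kN.
ΣF_x = 0: A_x + 50·cos62° = 0 → A_x = -23.47 kN.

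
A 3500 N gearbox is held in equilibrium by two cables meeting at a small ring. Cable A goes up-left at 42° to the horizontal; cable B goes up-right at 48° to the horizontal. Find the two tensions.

ΣF_x = 0: −T_A·cos42° + T_B·cos48° = 0 → T_B = 1.11061·T_A.
ΣF_y = 0: T_A·sin42° + T_B·sin48° = 3500.
Substitute: T_A·(0.669131 + 1.11061·0.743145) = 3500 → T_A = 2341.96 ≈ 2342 N.
Then T_B = 1.11061 × 2341.96 = 2601 N.

T_A = 2342 N, T_B = 2601 N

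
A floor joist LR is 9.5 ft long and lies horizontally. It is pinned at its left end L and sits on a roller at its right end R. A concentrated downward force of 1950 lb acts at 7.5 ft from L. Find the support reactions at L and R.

ΣM about L: R_y·9.5 − 1950·7.5 = 0 → R_y = 14625/9.5 = 1539.47 ≈ 1539 lb.
ΣF_y = 0: L_y + 1539.47 − 1950 = 0 → L_y = 410.5 lb.
ΣF_x = 0: no horizontal applied forces, so L_x = 0.

L_x = 0, L_y = 410.5 lb, R_y = 1539 lb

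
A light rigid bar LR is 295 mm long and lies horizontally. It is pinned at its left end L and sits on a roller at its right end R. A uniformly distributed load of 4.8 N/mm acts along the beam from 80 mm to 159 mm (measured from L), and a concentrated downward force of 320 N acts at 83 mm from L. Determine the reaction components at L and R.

L_x = 0, L_y = 455.6 N, R_y = 243.6 N

Resultant of the distributed load: 4.8 × 79 = 379.2 N at 119.5 mm from L.
Taking moments about L: R_y·295 − (4.8·79)·119.5 − 320·83 = 0 → R_y = 71874.4/295 = 243.642 ≈ 243.6 N.
ΣF_y = 0: L_y + 243.642 − 4.8·79 − 320 = 0 → L_y = 455.6 N.
ΣF_x = 0: no horizontal applied forces, so L_x = 0.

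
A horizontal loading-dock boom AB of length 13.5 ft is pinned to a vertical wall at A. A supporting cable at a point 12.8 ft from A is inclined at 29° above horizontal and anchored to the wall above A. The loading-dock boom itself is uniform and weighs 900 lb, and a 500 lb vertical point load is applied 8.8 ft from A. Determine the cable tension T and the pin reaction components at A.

ΣM about A: T·sin29°·12.8 − 900·6.75 − 500·8.8 = 0 → T = 10475/(12.8·0.48481) = 1688 lb.
ΣF_x = 0: A_x − T·cos29° = 0 → A_x = 1688 × 0.87462 = 1476 lb.
ΣF_y = 0: A_y + T·sin29° − 900 − 500 = 0 → A_y = 1400 − 1688 × 0.48481 = 581.6 lb.

T = 1688 lb, A_x = 1476 lb, A_y = 581.6 lb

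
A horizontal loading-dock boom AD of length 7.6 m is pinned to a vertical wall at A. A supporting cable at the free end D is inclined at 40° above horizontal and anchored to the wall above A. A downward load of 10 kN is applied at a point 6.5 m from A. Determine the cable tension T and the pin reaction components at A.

ΣM about A: T·sin40°·7.6 − 10·6.5 = 0 → T = 65/(7.6·0.642788) = 13.3055 ≈ 13.31 kN.
ΣF_x = 0: A_x − T·cos40° = 0 → A_x = 13.3055 × 0.766044 = 10.19 kN.
ΣF_y = 0: A_y + T·sin40° − 10 = 0 → A_y = 10 − 13.3055 × 0.642788 = 1.447 kN.

T = 13.31 kN, A_x = 10.19 kN, A_y = 1.447 kN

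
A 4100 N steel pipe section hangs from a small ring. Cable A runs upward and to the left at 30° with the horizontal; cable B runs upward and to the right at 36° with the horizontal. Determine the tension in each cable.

T_A = 3631 N, T_B = 3887 N

ΣF_x = 0: −T_A·cos30° + T_B·cos36° = 0 → T_B = 1.07047·T_A.
ΣF_y = 0: T_A·sin30° + T_B·sin36° = 4100.
Substitute: T_A·(0.5 + 1.07047·0.587785) = 4100 → T_A = 3630.87 ≈ 3631 N.
Then T_B = 1.07047 × 3630.87 = 3887 N.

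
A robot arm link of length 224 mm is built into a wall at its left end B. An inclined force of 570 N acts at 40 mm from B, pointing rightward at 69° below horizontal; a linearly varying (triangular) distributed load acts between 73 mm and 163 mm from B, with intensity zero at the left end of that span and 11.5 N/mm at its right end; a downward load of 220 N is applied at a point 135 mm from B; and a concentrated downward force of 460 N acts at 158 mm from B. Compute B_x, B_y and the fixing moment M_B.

B_x = -204.3 N, B_y = 1730 N, M_B = 192500 N·mm

Resultant of the triangular load: ½ × 11.5 × 90 = 517.5 N, acting at 133 mm from B (one-third of the span from the peak).
ΣF_x = 0: B_x + 570·cos69° = 0 → B_x = -204.3 N.
ΣF_y = 0: B_y − 570·sin69° − ½·11.5·90 − 220 − 460 = 0 → B_y = 1730 N.
ΣM about B: M_B − 570·sin69°·40 − (½·11.5·90)·133 − 220·135 − 460·158 = 0 → M_B = 192500 N·mm.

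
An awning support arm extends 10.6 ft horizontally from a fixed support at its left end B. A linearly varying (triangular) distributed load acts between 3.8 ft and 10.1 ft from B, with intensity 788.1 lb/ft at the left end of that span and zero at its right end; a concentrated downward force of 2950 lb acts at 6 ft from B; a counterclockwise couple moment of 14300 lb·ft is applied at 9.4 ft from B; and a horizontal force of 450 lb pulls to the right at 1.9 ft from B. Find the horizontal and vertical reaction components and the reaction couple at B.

Resultant of the triangular load: ½ × 788.1 × 6.3 = 2482.515 lb, acting at 5.9 ft from B (one-third of the span from the peak).
ΣF_x = 0: B_x + 450 = 0 → B_x = -450.0 lb.
ΣF_y = 0: B_y − ½·788.1·6.3 − 2950 = 0 → B_y = 5433 lb.
ΣM about B: M_B − (½·788.1·6.3)·5.9 − 2950·6 + 14300 = 0 → M_B = 18050 lb·ft.

B_x = -450.0 lb, B_y = 5433 lb, M_B = 18050 lb·ft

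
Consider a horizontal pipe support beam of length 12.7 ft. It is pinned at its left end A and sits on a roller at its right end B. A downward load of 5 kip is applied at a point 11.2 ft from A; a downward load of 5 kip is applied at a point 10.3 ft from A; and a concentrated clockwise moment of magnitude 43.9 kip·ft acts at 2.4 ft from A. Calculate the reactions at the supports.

A_x = 0, A_y = -1.921 kip, B_y = 11.92 kip

Moments about A: B_y·12.7 − 5·11.2 − 5·10.3 − 43.9 = 0 → B_y = 151.4/12.7 = 11.9213 ≈ 11.92 kip.
ΣF_y = 0: A_y + 11.9213 − 5 − 5 = 0 → A_y = -1.921 kip.
ΣF_x = 0: no horizontal applied forces, so A_x = 0.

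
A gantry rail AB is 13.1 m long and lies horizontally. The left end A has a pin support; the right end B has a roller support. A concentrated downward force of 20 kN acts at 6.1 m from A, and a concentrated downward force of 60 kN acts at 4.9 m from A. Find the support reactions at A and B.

A_x = 0, A_y = 48.24 kN, B_y = 31.76 kN

Taking moments about A: B_y·13.1 − 20·6.1 − 60·4.9 = 0 → B_y = 416/13.1 = 31.7557 ≈ 31.76 kN.
ΣF_y = 0: A_y + 31.7557 − 20 − 60 = 0 → A_y = 48.24 kN.
ΣF_x = 0: no horizontal applied forces, so A_x = 0.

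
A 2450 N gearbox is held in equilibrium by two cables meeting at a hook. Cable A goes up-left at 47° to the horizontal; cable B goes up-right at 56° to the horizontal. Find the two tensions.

ΣF_x = 0: −T_A·cos47° + T_B·cos56° = 0 → T_B = 1.21961·T_A.
ΣF_y = 0: T_A·sin47° + T_B·sin56° = 2450.
Substitute: T_A·(0.731354 + 1.21961·0.829038) = 2450 → T_A = 1406.06 ≈ 1406 N.
Then T_B = 1.21961 × 1406.06 = 1715 N.

T_A = 1406 N, T_B = 1715 N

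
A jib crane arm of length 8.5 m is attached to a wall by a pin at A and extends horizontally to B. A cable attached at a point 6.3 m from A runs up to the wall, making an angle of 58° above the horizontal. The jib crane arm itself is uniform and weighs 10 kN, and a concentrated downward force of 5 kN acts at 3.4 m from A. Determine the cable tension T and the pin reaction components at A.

ΣM about A: T·sin58°·6.3 − 10·4.25 − 5·3.4 = 0 → T = 59.5/(6.3·0.848048) = 11.1367 ≈ 11.14 kN.
ΣF_x = 0: A_x − T·cos58° = 0 → A_x = 11.1367 × 0.529919 = 5.902 kN.
ΣF_y = 0: A_y + T·sin58° − 10 − 5 = 0 → A_y = 15 − 11.1367 × 0.848048 = 5.556 kN.

T = 11.14 kN, A_x = 5.902 kN, A_y = 5.556 kN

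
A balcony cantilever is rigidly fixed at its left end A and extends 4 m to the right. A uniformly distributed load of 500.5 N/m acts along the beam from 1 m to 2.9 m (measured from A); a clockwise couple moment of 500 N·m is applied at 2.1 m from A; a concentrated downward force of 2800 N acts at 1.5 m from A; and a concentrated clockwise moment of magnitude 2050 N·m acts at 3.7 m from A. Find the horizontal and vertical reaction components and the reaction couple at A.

A_x = 0, A_y = 3751 N, M_A = 8604 N·m

Resultant of the distributed load: 500.5 × 1.9 = 950.95 N at 1.95 m from A.
ΣF_x = 0: A_x = 0.
ΣF_y = 0: A_y − 500.5·1.9 − 2800 = 0 → A_y = 3751 N.
ΣM about A: M_A − (500.5·1.9)·1.95 − 500 − 2800·1.5 − 2050 = 0 → M_A = 8604 N·m.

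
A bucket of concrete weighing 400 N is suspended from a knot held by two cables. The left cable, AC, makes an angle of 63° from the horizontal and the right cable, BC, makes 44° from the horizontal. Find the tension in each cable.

ΣF_x = 0: −T_AC·cos63° + T_BC·cos44° = 0 → T_BC = 0.631121·T_AC.
ΣF_y = 0: T_AC·sin63° + T_BC·sin44° = 400.
Substitute: T_AC·(0.891007 + 0.631121·0.694658) = 400 → T_AC = 300.883 ≈ 300.9 N.
Then T_BC = 0.631121 × 300.883 = 189.9 N.

T_AC = 300.9 N, T_BC = 189.9 N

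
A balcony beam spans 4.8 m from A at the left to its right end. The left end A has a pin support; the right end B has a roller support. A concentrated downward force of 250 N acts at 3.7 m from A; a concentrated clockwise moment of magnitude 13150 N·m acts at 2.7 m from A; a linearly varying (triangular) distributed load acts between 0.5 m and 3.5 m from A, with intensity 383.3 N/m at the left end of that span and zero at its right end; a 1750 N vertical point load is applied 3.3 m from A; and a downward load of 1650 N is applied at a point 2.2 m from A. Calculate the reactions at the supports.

A_x = 0, A_y = -846.4 N, B_y = 5071 N

Resultant of the triangular load: ½ × 383.3 × 3 = 574.95 N, acting at 1.5 m from A (one-third of the span from the peak).
Taking moments about A: B_y·4.8 − 250·3.7 − 13150 − (½·383.3·3)·1.5 − 1750·3.3 − 1650·2.2 = 0 → B_y = 24342.425/4.8 = 5071.34 ≈ 5071 N.
ΣF_y = 0: A_y + 5071.34 − 250 − ½·383.3·3 − 1750 − 1650 = 0 → A_y = -846.4 N.
ΣF_x = 0: no horizontal applied forces, so A_x = 0.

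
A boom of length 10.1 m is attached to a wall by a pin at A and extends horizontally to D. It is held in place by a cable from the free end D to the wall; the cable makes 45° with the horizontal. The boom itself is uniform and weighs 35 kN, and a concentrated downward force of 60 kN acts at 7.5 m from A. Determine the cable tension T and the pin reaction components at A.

ΣM about A: T·sin45°·10.1 − 35·5.05 − 60·7.5 = 0 → T = 626.75/(10.1·0.707107) = 87.7582 ≈ 87.76 kN.
ΣF_x = 0: A_x − T·cos45° = 0 → A_x = 87.7582 × 0.707107 = 62.05 kN.
ΣF_y = 0: A_y + T·sin45° − 35 − 60 = 0 → A_y = 95 − 87.7582 × 0.707107 = 32.95 kN.

T = 87.76 kN, A_x = 62.05 kN, A_y = 32.95 kN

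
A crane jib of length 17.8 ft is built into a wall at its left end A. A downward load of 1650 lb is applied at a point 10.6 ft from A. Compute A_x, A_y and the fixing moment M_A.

ΣF_x = 0: A_x = 0.
ΣF_y = 0: A_y − 1650 = 0 → A_y = 1650 lb.
ΣM about A: M_A − 1650·10.6 = 0 → M_A = 17490 lb·ft.

A_x = 0, A_y = 1650 lb, M_A = 17490 lb·ft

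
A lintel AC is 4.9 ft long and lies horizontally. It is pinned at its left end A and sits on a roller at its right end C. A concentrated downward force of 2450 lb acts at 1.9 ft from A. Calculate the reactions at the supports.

Moments about A: C_y·4.9 − 2450·1.9 = 0 → C_y = 4655/4.9 = 950.0 lb.
ΣF_y = 0: A_y + 950 − 2450 = 0 → A_y = 1500 lb.
ΣF_x = 0: no horizontal applied forces, so A_x = 0.

A_x = 0, A_y = 1500 lb, C_y = 950.0 lb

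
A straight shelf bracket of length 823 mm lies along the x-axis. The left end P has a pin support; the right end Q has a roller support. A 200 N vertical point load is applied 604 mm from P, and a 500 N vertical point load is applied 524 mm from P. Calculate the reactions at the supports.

P_x = 0, P_y = 234.9 N, Q_y = 465.1 N

ΣM about P: Q_y·823 − 200·604 − 500·524 = 0 → Q_y = 382800/823 = 465.128 ≈ 465.1 N.
ΣF_y = 0: P_y + 465.128 − 200 − 500 = 0 → P_y = 234.9 N.
ΣF_x = 0: no horizontal applied forces, so P_x = 0.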